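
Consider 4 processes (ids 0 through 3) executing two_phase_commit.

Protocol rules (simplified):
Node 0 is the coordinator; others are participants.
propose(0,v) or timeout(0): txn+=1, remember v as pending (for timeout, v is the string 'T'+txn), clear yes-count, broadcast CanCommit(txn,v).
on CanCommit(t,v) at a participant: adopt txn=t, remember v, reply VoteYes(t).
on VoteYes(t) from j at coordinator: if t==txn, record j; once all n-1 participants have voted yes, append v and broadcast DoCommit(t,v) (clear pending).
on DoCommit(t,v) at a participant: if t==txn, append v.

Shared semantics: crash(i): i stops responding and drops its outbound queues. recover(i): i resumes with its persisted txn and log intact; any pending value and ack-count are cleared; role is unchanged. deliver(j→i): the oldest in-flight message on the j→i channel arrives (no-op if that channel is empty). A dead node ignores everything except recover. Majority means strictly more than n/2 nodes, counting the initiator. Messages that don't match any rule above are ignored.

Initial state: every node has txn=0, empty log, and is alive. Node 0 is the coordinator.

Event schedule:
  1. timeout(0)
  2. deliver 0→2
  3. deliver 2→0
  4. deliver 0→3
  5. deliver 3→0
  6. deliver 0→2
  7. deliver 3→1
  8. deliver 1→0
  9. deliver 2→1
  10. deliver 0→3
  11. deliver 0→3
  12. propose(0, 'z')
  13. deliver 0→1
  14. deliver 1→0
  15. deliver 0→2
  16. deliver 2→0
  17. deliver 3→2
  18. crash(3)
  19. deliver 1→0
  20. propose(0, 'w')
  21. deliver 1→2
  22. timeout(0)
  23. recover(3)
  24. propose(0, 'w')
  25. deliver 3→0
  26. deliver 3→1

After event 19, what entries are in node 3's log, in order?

after 1 — timeout(0): n0:coor/t1/[-]
after 2 — deliver 0→2: n2:part/t1/[-]
after 3 — deliver 2→0: ·
after 4 — deliver 0→3: n3:part/t1/[-]
after 5 — deliver 3→0: ·
after 6 — deliver 0→2: ·
after 7 — deliver 3→1: ·
after 8 — deliver 1→0: ·
after 9 — deliver 2→1: ·
after 10 — deliver 0→3: ·
after 11 — deliver 0→3: ·
after 12 — propose(0,'z'): n0:coor/t2/[-]
after 13 — deliver 0→1: n1:part/t1/[-]
after 14 — deliver 1→0: ·
after 15 — deliver 0→2: n2:part/t2/[-]
after 16 — deliver 2→0: ·
after 17 — deliver 3→2: ·
after 18 — crash(3): n3:✗part/t1/[-]
after 19 — deliver 1→0: ·

empty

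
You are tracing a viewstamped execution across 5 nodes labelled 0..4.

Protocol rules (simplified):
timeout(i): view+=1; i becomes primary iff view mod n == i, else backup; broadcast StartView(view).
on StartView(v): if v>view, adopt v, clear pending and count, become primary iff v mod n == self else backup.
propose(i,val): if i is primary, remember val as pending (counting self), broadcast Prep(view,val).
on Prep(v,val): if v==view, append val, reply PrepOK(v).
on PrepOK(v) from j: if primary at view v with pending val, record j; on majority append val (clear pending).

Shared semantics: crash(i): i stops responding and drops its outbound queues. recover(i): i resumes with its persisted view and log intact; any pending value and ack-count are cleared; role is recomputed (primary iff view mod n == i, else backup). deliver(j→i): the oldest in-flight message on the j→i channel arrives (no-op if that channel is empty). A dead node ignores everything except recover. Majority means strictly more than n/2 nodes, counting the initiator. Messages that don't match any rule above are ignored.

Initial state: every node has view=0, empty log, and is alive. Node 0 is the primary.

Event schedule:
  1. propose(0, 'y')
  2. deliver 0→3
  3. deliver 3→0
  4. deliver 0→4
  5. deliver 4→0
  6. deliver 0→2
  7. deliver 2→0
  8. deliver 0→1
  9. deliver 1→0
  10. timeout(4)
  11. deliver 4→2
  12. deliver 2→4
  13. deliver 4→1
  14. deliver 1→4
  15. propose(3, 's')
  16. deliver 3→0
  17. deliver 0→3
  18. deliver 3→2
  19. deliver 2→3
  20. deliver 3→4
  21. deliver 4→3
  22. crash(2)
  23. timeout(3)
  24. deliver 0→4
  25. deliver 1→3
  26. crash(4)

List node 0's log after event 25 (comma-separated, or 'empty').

step 1 propose(0,'y'): —
step 2 deliver 0→3: 3={back,v=0,log=y}
step 3 deliver 3→0: —
step 4 deliver 0→4: 4={back,v=0,log=y}
step 5 deliver 4→0: 0={prim,v=0,log=y}
step 6 deliver 0→2: 2={back,v=0,log=y}
step 7 deliver 2→0: —
step 8 deliver 0→1: 1={back,v=0,log=y}
step 9 deliver 1→0: —
step 10 timeout(4): 4={back,v=1,log=y}
step 11 deliver 4→2: 2={back,v=1,log=y}
step 12 deliver 2→4: —
step 13 deliver 4→1: 1={prim,v=1,log=y}
step 14 deliver 1→4: —
step 15 propose(3,'s'): —
step 16 deliver 3→0: —
step 17 deliver 0→3: —
step 18 deliver 3→2: —
step 19 deliver 2→3: —
step 20 deliver 3→4: —
step 21 deliver 4→3: 3={back,v=1,log=y}
step 22 crash(2): 2={✗back,v=1,log=y}
step 23 timeout(3): 3={back,v=2,log=y}
step 24 deliver 0→4: —
step 25 deliver 1→3: —

y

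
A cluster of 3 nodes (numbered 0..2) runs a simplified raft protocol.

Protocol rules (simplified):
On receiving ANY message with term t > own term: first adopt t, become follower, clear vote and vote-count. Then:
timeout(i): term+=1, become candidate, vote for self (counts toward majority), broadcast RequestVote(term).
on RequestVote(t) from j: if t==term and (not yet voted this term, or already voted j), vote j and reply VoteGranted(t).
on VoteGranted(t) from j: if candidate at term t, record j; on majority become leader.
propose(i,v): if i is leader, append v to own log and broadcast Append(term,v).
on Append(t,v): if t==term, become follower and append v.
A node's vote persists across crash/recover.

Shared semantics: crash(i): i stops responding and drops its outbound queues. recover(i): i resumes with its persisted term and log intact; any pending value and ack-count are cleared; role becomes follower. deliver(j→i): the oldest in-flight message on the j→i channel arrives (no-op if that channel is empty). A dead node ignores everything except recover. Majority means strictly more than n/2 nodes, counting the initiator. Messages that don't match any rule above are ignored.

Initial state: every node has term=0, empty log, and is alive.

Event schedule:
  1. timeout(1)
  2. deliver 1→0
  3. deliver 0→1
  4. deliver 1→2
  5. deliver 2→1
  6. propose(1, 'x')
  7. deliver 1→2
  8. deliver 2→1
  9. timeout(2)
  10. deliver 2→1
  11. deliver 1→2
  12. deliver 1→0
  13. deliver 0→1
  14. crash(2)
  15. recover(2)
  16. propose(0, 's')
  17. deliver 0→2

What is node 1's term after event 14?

2

[1] timeout(1) → N1(cand t1 [-])
[2] deliver 1→0 → N0(foll t1 [-])
[3] deliver 0→1 → N1(lead t1 [-])
[4] deliver 1→2 → N2(foll t1 [-])
[5] deliver 2→1 → ∅
[6] propose(1,'x') → N1(lead t1 [x])
[7] deliver 1→2 → N2(foll t1 [x])
[8] deliver 2→1 → ∅
[9] timeout(2) → N2(cand t2 [x])
[10] deliver 2→1 → N1(foll t2 [x])
[11] deliver 1→2 → N2(lead t2 [x])
[12] deliver 1→0 → N0(foll t1 [x])
[13] deliver 0→1 → ∅
[14] crash(2) → N2(✗lead t2 [x])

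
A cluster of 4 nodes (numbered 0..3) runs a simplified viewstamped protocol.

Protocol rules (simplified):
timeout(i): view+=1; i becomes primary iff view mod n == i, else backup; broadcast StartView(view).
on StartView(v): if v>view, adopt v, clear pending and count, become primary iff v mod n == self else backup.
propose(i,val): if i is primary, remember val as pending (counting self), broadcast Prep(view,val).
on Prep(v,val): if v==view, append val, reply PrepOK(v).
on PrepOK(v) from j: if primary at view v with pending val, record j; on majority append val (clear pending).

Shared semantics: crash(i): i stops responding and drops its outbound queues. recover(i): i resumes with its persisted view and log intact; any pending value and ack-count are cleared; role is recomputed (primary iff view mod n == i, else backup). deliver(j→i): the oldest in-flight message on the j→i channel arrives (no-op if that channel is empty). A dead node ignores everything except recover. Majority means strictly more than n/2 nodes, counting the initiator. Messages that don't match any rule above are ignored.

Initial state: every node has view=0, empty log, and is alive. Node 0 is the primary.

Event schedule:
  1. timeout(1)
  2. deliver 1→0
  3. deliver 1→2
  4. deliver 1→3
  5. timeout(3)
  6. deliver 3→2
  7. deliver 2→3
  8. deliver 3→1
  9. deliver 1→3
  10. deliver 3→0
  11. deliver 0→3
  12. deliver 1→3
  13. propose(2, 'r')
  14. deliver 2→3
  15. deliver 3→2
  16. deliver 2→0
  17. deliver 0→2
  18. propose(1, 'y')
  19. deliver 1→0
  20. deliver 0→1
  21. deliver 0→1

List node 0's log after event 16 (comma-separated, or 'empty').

r

e1 timeout(1): 1[prim,v=1,-]
e2 deliver 1→0: 0[back,v=1,-]
e3 deliver 1→2: 2[back,v=1,-]
e4 deliver 1→3: 3[back,v=1,-]
e5 timeout(3): 3[back,v=2,-]
e6 deliver 3→2: 2[prim,v=2,-]
e7 deliver 2→3: ·
e8 deliver 3→1: 1[back,v=2,-]
e9 deliver 1→3: ·
e10 deliver 3→0: 0[back,v=2,-]
e11 deliver 0→3: ·
e12 deliver 1→3: ·
e13 propose(2,'r'): ·
e14 deliver 2→3: 3[back,v=2,r]
e15 deliver 3→2: ·
e16 deliver 2→0: 0[back,v=2,r]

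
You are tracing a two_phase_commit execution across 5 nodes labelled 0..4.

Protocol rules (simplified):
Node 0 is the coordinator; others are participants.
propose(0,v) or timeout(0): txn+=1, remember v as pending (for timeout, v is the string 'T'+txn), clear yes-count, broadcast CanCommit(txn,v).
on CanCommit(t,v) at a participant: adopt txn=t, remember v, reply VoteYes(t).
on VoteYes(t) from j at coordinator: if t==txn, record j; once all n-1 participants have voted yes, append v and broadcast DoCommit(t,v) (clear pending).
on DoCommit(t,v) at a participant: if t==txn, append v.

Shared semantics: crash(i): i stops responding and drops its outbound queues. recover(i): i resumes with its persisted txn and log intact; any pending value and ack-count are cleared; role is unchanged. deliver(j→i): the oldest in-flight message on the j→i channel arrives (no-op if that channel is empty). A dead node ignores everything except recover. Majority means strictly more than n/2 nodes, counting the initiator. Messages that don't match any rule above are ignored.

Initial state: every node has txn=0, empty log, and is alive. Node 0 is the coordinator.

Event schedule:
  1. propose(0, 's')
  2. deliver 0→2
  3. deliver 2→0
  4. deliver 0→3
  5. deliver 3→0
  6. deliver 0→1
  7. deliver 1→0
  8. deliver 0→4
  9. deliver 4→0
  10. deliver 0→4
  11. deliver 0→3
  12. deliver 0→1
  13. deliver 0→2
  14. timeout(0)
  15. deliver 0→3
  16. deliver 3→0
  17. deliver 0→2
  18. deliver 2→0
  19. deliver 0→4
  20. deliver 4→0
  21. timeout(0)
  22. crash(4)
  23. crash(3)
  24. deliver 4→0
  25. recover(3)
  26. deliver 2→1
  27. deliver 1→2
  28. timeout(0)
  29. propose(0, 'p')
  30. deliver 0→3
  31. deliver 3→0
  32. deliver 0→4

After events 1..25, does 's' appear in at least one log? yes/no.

after 1 — propose(0,'s'): n0:coor/t1/[-]
after 2 — deliver 0→2: n2:part/t1/[-]
after 3 — deliver 2→0: ·
after 4 — deliver 0→3: n3:part/t1/[-]
after 5 — deliver 3→0: ·
after 6 — deliver 0→1: n1:part/t1/[-]
after 7 — deliver 1→0: ·
after 8 — deliver 0→4: n4:part/t1/[-]
after 9 — deliver 4→0: n0:coor/t1/[s]
after 10 — deliver 0→4: n4:part/t1/[s]
after 11 — deliver 0→3: n3:part/t1/[s]
after 12 — deliver 0→1: n1:part/t1/[s]
after 13 — deliver 0→2: n2:part/t1/[s]
after 14 — timeout(0): n0:coor/t2/[s]
after 15 — deliver 0→3: n3:part/t2/[s]
after 16 — deliver 3→0: ·
after 17 — deliver 0→2: n2:part/t2/[s]
after 18 — deliver 2→0: ·
after 19 — deliver 0→4: n4:part/t2/[s]
after 20 — deliver 4→0: ·
after 21 — timeout(0): n0:coor/t3/[s]
after 22 — crash(4): n4:✗part/t2/[s]
after 23 — crash(3): n3:✗part/t2/[s]
after 24 — deliver 4→0: ·
after 25 — recover(3): n3:part/t2/[s]

yes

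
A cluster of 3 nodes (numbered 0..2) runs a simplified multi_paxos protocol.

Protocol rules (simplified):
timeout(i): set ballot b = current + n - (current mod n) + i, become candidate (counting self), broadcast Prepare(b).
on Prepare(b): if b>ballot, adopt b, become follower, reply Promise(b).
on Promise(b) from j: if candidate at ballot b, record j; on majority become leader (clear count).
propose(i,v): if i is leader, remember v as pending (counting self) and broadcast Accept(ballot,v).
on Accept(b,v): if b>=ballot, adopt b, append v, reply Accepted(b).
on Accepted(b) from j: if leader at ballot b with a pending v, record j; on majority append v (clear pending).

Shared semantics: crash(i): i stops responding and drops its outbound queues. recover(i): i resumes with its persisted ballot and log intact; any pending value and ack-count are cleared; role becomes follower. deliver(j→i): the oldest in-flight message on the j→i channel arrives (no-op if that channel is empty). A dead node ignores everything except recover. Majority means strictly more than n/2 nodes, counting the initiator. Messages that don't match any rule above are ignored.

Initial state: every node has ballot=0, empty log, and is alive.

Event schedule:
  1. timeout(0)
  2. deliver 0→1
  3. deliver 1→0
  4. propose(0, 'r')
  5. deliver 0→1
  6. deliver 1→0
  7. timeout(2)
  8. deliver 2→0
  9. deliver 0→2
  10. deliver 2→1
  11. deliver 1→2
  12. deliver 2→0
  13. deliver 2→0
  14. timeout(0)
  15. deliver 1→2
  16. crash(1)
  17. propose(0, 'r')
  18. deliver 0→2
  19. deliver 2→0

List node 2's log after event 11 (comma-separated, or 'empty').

1. timeout(0):  <0:cand b3 ->
2. deliver 0→1:  <1:foll b3 ->
3. deliver 1→0:  <0:lead b3 ->
4. propose(0,'r'):  nop
5. deliver 0→1:  <1:foll b3 r>
6. deliver 1→0:  <0:lead b3 r>
7. timeout(2):  <2:cand b5 ->
8. deliver 2→0:  <0:foll b5 r>
9. deliver 0→2:  nop
10. deliver 2→1:  <1:foll b5 r>
11. deliver 1→2:  <2:lead b5 ->

empty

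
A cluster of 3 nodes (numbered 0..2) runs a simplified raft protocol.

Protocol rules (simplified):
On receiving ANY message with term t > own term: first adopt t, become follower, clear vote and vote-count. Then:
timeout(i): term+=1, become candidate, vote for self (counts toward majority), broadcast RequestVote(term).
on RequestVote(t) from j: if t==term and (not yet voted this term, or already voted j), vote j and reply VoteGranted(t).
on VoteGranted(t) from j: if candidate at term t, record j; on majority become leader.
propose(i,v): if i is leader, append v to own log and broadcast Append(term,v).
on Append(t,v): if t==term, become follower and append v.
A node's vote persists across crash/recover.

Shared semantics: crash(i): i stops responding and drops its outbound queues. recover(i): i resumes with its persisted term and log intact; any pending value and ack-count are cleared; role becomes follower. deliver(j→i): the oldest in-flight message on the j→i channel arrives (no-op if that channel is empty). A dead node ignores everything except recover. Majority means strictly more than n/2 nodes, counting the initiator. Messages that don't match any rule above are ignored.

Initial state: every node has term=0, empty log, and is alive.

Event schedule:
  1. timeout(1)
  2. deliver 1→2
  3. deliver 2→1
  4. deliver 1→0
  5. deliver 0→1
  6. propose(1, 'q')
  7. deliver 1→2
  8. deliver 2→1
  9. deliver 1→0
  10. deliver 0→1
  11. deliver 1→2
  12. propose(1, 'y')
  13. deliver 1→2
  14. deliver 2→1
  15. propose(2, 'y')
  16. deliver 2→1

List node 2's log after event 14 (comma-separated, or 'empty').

step 1 timeout(1): 1={cand,t=1,log=-}
step 2 deliver 1→2: 2={foll,t=1,log=-}
step 3 deliver 2→1: 1={lead,t=1,log=-}
step 4 deliver 1→0: 0={foll,t=1,log=-}
step 5 deliver 0→1: —
step 6 propose(1,'q'): 1={lead,t=1,log=q}
step 7 deliver 1→2: 2={foll,t=1,log=q}
step 8 deliver 2→1: —
step 9 deliver 1→0: 0={foll,t=1,log=q}
step 10 deliver 0→1: —
step 11 deliver 1→2: —
step 12 propose(1,'y'): 1={lead,t=1,log=q,y}
step 13 deliver 1→2: 2={foll,t=1,log=q,y}
step 14 deliver 2→1: —

q,y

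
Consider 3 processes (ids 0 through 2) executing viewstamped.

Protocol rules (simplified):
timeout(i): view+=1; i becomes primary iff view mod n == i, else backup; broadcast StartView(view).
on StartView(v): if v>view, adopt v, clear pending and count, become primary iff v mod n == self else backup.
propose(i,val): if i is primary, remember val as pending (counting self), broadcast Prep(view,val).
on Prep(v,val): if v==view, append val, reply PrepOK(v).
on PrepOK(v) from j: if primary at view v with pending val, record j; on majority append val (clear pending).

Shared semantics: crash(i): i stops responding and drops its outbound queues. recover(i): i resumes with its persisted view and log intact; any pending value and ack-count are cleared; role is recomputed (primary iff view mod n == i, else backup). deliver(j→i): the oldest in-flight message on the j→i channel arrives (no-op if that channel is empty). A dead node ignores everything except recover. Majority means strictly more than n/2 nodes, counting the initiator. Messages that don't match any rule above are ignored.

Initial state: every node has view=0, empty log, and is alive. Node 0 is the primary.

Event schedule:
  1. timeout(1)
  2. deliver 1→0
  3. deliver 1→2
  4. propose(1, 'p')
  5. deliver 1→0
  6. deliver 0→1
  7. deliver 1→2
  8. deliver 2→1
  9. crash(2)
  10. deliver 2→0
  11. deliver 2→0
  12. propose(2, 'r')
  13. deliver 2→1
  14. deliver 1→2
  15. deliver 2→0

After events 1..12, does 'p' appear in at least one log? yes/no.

after 1 — timeout(1): n1:prim/v1/[-]
after 2 — deliver 1→0: n0:back/v1/[-]
after 3 — deliver 1→2: n2:back/v1/[-]
after 4 — propose(1,'p'): ·
after 5 — deliver 1→0: n0:back/v1/[p]
after 6 — deliver 0→1: n1:prim/v1/[p]
after 7 — deliver 1→2: n2:back/v1/[p]
after 8 — deliver 2→1: ·
after 9 — crash(2): n2:✗back/v1/[p]
after 10 — deliver 2→0: ·
after 11 — deliver 2→0: ·
after 12 — propose(2,'r'): ·

yes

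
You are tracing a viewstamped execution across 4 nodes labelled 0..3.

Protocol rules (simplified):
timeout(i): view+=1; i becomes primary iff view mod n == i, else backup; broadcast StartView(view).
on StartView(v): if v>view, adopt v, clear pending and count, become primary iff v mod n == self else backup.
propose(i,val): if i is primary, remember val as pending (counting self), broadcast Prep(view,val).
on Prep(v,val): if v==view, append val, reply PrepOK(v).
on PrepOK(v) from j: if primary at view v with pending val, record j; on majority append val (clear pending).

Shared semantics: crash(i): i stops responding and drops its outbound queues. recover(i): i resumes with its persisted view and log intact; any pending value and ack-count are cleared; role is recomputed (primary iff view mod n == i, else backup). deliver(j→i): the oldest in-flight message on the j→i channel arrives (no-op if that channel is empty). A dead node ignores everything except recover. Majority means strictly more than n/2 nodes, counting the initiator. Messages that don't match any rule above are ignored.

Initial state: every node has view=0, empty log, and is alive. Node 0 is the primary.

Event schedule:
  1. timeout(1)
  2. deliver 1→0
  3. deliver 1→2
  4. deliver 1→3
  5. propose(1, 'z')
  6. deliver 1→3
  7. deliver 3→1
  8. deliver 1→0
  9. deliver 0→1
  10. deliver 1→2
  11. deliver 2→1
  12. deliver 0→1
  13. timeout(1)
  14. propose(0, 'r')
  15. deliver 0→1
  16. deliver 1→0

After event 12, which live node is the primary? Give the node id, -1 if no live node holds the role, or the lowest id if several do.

1

1. timeout(1):  <1:prim v1 ->
2. deliver 1→0:  <0:back v1 ->
3. deliver 1→2:  <2:back v1 ->
4. deliver 1→3:  <3:back v1 ->
5. propose(1,'z'):  nop
6. deliver 1→3:  <3:back v1 z>
7. deliver 3→1:  nop
8. deliver 1→0:  <0:back v1 z>
9. deliver 0→1:  <1:prim v1 z>
10. deliver 1→2:  <2:back v1 z>
11. deliver 2→1:  nop
12. deliver 0→1:  nop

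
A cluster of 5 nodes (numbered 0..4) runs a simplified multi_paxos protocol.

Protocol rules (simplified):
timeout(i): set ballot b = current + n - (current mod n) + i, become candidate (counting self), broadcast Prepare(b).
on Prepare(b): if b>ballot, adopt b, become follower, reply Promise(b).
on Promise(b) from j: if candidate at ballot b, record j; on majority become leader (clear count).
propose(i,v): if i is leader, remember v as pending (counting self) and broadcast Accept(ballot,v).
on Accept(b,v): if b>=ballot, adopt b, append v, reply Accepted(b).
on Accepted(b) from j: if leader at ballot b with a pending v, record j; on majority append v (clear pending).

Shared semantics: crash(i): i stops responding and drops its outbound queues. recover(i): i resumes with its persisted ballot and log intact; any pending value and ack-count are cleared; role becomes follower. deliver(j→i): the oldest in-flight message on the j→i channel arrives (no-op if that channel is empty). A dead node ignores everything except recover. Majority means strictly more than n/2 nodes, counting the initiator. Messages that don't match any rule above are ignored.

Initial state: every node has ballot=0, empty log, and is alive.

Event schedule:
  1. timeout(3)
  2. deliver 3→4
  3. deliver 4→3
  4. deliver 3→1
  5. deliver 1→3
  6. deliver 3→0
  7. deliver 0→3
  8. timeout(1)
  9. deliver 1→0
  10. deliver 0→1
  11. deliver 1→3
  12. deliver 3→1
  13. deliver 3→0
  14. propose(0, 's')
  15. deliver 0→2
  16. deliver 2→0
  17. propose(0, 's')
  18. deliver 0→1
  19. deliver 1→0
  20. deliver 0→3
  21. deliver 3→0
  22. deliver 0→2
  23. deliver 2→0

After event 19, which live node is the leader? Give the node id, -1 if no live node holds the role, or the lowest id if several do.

1

e1 timeout(3): 3[cand,b=8,-]
e2 deliver 3→4: 4[foll,b=8,-]
e3 deliver 4→3: ·
e4 deliver 3→1: 1[foll,b=8,-]
e5 deliver 1→3: 3[lead,b=8,-]
e6 deliver 3→0: 0[foll,b=8,-]
e7 deliver 0→3: ·
e8 timeout(1): 1[cand,b=11,-]
e9 deliver 1→0: 0[foll,b=11,-]
e10 deliver 0→1: ·
e11 deliver 1→3: 3[foll,b=11,-]
e12 deliver 3→1: 1[lead,b=11,-]
e13 deliver 3→0: ·
e14 propose(0,'s'): ·
e15 deliver 0→2: ·
e16 deliver 2→0: ·
e17 propose(0,'s'): ·
e18 deliver 0→1: ·
e19 deliver 1→0: ·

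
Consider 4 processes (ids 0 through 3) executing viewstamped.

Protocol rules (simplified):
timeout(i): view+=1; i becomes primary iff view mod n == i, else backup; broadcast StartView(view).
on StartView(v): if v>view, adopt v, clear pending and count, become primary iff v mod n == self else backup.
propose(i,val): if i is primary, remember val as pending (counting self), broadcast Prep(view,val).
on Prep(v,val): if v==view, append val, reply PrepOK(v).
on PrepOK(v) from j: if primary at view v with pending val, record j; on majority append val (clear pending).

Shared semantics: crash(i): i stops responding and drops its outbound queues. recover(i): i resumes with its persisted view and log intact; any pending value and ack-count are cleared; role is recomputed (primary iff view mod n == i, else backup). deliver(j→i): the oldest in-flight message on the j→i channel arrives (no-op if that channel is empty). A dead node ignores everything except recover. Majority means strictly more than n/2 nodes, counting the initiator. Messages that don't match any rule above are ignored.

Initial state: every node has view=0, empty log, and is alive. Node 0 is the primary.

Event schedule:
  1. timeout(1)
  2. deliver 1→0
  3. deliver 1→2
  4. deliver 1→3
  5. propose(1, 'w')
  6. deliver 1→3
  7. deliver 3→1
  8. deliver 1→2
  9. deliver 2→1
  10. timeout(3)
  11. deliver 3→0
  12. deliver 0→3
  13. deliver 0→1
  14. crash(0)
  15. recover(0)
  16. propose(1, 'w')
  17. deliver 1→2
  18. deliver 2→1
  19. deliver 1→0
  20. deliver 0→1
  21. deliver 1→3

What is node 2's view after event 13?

1

[1] timeout(1) → N1(prim v1 [-])
[2] deliver 1→0 → N0(back v1 [-])
[3] deliver 1→2 → N2(back v1 [-])
[4] deliver 1→3 → N3(back v1 [-])
[5] propose(1,'w') → ∅
[6] deliver 1→3 → N3(back v1 [w])
[7] deliver 3→1 → ∅
[8] deliver 1→2 → N2(back v1 [w])
[9] deliver 2→1 → N1(prim v1 [w])
[10] timeout(3) → N3(back v2 [w])
[11] deliver 3→0 → N0(back v2 [-])
[12] deliver 0→3 → ∅
[13] deliver 0→1 → ∅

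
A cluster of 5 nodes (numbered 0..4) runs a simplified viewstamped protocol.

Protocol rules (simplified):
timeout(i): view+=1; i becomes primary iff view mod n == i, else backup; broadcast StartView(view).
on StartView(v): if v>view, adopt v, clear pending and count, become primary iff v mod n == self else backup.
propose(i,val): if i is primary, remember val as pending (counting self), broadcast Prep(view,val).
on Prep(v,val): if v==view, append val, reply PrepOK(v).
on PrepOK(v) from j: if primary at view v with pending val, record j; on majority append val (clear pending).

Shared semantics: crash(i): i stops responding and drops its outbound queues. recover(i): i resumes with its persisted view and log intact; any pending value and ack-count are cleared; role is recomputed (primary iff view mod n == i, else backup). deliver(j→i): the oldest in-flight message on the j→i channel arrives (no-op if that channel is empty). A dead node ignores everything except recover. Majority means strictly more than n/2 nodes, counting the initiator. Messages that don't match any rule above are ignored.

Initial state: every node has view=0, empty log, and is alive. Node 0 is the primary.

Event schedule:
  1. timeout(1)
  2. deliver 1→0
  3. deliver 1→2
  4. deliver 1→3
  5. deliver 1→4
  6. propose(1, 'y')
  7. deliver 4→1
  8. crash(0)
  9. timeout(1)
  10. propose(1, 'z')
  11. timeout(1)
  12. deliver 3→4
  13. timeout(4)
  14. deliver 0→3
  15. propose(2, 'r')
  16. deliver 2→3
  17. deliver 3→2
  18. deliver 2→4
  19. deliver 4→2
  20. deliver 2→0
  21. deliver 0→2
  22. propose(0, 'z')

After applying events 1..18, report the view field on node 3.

1

e1 timeout(1): 1[prim,v=1,-]
e2 deliver 1→0: 0[back,v=1,-]
e3 deliver 1→2: 2[back,v=1,-]
e4 deliver 1→3: 3[back,v=1,-]
e5 deliver 1→4: 4[back,v=1,-]
e6 propose(1,'y'): ·
e7 deliver 4→1: ·
e8 crash(0): 0[✗back,v=1,-]
e9 timeout(1): 1[back,v=2,-]
e10 propose(1,'z'): ·
e11 timeout(1): 1[back,v=3,-]
e12 deliver 3→4: ·
e13 timeout(4): 4[back,v=2,-]
e14 deliver 0→3: ·
e15 propose(2,'r'): ·
e16 deliver 2→3: ·
e17 deliver 3→2: ·
e18 deliver 2→4: ·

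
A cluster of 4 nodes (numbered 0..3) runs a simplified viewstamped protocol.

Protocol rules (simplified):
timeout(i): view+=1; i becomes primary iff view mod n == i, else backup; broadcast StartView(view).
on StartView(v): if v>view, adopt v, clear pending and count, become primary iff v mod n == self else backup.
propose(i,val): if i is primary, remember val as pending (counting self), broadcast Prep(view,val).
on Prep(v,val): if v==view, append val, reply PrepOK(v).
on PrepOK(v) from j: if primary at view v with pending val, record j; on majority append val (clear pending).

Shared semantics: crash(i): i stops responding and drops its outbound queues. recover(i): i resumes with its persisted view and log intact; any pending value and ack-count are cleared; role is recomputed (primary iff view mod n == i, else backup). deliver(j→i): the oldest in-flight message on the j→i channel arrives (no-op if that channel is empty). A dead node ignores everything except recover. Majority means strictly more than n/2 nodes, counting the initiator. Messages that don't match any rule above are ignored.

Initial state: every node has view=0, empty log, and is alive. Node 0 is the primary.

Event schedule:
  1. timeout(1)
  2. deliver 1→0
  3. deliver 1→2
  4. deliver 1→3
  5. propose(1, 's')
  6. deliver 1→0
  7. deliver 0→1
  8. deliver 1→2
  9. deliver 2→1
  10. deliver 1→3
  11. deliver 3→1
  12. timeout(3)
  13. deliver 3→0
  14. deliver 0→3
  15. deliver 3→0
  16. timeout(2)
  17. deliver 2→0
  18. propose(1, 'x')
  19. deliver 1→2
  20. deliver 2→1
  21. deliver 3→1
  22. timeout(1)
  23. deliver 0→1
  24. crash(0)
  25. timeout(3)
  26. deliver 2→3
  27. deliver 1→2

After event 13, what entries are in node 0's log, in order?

e1 timeout(1): 1[prim,v=1,-]
e2 deliver 1→0: 0[back,v=1,-]
e3 deliver 1→2: 2[back,v=1,-]
e4 deliver 1→3: 3[back,v=1,-]
e5 propose(1,'s'): ·
e6 deliver 1→0: 0[back,v=1,s]
e7 deliver 0→1: ·
e8 deliver 1→2: 2[back,v=1,s]
e9 deliver 2→1: 1[prim,v=1,s]
e10 deliver 1→3: 3[back,v=1,s]
e11 deliver 3→1: ·
e12 timeout(3): 3[back,v=2,s]
e13 deliver 3→0: 0[back,v=2,s]

s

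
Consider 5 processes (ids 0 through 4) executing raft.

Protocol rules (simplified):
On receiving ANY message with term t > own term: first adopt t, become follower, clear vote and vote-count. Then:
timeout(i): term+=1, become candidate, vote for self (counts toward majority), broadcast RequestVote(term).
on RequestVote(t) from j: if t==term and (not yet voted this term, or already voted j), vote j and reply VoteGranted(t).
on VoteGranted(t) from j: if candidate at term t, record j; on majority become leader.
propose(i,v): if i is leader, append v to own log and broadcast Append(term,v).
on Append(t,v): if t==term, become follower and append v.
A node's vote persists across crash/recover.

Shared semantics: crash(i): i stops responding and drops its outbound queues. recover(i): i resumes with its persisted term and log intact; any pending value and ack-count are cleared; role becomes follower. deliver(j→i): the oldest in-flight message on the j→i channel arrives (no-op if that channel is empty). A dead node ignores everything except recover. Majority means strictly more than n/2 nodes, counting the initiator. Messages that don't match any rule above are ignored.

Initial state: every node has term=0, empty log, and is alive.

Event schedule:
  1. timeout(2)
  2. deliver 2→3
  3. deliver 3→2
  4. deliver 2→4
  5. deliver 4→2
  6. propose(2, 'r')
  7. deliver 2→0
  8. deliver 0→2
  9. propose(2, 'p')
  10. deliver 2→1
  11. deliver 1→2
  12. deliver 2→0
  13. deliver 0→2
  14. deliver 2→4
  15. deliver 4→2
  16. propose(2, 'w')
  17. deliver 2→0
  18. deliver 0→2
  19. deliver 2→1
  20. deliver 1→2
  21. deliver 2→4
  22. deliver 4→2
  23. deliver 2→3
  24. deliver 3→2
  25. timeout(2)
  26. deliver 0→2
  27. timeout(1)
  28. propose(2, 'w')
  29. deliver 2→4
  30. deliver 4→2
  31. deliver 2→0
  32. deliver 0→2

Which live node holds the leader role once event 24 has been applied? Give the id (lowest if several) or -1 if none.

[1] timeout(2) → N2(cand t1 [-])
[2] deliver 2→3 → N3(foll t1 [-])
[3] deliver 3→2 → ∅
[4] deliver 2→4 → N4(foll t1 [-])
[5] deliver 4→2 → N2(lead t1 [-])
[6] propose(2,'r') → N2(lead t1 [r])
[7] deliver 2→0 → N0(foll t1 [-])
[8] deliver 0→2 → ∅
[9] propose(2,'p') → N2(lead t1 [r,p])
[10] deliver 2→1 → N1(foll t1 [-])
[11] deliver 1→2 → ∅
[12] deliver 2→0 → N0(foll t1 [r])
[13] deliver 0→2 → ∅
[14] deliver 2→4 → N4(foll t1 [r])
[15] deliver 4→2 → ∅
[16] propose(2,'w') → N2(lead t1 [r,p,w])
[17] deliver 2→0 → N0(foll t1 [r,p])
[18] deliver 0→2 → ∅
[19] deliver 2→1 → N1(foll t1 [r])
[20] deliver 1→2 → ∅
[21] deliver 2→4 → N4(foll t1 [r,p])
[22] deliver 4→2 → ∅
[23] deliver 2→3 → N3(foll t1 [r])
[24] deliver 3→2 → ∅

2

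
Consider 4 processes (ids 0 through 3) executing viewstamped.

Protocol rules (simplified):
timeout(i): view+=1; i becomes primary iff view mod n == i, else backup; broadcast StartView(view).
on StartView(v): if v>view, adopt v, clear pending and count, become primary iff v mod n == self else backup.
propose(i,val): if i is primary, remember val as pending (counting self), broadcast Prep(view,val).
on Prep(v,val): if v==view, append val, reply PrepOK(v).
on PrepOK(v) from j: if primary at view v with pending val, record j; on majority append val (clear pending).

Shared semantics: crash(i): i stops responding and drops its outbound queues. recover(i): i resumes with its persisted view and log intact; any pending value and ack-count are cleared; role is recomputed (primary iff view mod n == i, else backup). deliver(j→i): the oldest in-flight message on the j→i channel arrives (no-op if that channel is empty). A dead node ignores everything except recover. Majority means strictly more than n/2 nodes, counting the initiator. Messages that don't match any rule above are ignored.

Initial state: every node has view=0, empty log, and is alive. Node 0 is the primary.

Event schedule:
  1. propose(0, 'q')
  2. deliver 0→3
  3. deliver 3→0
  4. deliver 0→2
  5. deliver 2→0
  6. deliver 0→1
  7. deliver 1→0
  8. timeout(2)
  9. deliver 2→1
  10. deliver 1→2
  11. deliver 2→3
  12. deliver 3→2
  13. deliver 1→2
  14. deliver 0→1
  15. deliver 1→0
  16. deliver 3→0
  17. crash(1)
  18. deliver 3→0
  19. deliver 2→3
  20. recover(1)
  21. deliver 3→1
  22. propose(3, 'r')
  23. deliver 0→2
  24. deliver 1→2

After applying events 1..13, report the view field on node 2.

1

1. propose(0,'q'):  nop
2. deliver 0→3:  <3:back v0 q>
3. deliver 3→0:  nop
4. deliver 0→2:  <2:back v0 q>
5. deliver 2→0:  <0:prim v0 q>
6. deliver 0→1:  <1:back v0 q>
7. deliver 1→0:  nop
8. timeout(2):  <2:back v1 q>
9. deliver 2→1:  <1:prim v1 q>
10. deliver 1→2:  nop
11. deliver 2→3:  <3:back v1 q>
12. deliver 3→2:  nop
13. deliver 1→2:  nop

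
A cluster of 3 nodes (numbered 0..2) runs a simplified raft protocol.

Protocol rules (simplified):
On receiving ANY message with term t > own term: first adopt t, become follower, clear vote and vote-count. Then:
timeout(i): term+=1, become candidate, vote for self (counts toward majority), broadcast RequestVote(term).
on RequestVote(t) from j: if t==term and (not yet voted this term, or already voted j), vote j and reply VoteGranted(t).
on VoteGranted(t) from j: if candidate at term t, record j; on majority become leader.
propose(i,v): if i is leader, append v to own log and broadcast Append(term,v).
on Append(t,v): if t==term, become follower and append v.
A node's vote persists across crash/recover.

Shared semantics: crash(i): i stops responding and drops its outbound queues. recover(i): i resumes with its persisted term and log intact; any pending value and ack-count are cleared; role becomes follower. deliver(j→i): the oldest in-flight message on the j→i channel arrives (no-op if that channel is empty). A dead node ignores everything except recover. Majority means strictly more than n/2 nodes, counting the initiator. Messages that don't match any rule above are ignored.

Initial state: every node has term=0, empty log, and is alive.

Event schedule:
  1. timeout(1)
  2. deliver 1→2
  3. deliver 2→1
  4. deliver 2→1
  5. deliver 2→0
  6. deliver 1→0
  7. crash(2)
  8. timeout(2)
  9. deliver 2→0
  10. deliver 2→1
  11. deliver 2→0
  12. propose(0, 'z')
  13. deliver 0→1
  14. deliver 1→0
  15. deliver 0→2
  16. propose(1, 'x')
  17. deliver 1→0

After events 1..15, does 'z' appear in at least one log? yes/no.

no

step 1 timeout(1): 1={cand,t=1,log=-}
step 2 deliver 1→2: 2={foll,t=1,log=-}
step 3 deliver 2→1: 1={lead,t=1,log=-}
step 4 deliver 2→1: —
step 5 deliver 2→0: —
step 6 deliver 1→0: 0={foll,t=1,log=-}
step 7 crash(2): 2={✗foll,t=1,log=-}
step 8 timeout(2): —
step 9 deliver 2→0: —
step 10 deliver 2→1: —
step 11 deliver 2→0: —
step 12 propose(0,'z'): —
step 13 deliver 0→1: —
step 14 deliver 1→0: —
step 15 deliver 0→2: —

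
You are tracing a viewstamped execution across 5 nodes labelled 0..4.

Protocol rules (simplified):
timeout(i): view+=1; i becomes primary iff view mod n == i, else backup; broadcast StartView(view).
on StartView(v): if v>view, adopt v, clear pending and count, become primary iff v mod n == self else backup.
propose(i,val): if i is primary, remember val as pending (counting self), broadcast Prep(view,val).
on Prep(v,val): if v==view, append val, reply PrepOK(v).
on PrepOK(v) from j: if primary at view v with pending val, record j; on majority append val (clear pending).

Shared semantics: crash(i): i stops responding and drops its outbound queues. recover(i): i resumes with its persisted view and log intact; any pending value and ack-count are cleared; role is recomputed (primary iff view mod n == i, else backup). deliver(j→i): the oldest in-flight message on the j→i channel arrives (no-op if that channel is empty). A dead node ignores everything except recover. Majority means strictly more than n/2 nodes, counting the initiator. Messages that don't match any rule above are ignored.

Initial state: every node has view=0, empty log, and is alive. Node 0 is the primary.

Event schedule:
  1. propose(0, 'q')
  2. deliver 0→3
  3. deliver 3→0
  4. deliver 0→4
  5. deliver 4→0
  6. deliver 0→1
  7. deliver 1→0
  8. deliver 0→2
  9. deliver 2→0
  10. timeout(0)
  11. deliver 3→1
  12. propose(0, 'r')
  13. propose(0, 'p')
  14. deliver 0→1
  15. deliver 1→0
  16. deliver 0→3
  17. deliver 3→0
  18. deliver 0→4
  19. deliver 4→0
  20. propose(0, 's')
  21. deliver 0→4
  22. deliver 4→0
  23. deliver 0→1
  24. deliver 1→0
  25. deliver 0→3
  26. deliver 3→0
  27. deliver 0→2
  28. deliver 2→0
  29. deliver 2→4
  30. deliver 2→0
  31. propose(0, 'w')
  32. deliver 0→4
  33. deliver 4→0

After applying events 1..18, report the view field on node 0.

[1] propose(0,'q') → ∅
[2] deliver 0→3 → N3(back v0 [q])
[3] deliver 3→0 → ∅
[4] deliver 0→4 → N4(back v0 [q])
[5] deliver 4→0 → N0(prim v0 [q])
[6] deliver 0→1 → N1(back v0 [q])
[7] deliver 1→0 → ∅
[8] deliver 0→2 → N2(back v0 [q])
[9] deliver 2→0 → ∅
[10] timeout(0) → N0(back v1 [q])
[11] deliver 3→1 → ∅
[12] propose(0,'r') → ∅
[13] propose(0,'p') → ∅
[14] deliver 0→1 → N1(prim v1 [q])
[15] deliver 1→0 → ∅
[16] deliver 0→3 → N3(back v1 [q])
[17] deliver 3→0 → ∅
[18] deliver 0→4 → N4(back v1 [q])

1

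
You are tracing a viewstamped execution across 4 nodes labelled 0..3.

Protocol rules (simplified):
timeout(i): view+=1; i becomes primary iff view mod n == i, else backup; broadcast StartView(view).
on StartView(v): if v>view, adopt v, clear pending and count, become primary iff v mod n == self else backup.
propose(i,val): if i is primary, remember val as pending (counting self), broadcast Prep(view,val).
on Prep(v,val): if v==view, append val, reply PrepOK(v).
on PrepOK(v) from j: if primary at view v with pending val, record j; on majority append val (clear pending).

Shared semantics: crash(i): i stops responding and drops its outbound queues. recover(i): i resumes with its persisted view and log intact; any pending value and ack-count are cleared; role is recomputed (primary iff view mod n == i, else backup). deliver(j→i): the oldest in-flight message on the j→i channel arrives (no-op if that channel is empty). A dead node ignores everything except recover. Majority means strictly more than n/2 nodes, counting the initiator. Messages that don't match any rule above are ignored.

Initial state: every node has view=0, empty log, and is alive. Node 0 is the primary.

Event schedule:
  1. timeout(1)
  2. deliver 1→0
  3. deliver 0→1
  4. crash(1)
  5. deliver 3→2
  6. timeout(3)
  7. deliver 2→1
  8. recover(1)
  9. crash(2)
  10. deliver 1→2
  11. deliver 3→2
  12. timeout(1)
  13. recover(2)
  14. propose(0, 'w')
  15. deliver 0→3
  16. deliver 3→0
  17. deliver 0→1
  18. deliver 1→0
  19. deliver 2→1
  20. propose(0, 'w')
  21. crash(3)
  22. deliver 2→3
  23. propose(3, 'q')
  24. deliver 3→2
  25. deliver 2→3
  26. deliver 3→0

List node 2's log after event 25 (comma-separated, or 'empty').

1. timeout(1):  <1:prim v1 ->
2. deliver 1→0:  <0:back v1 ->
3. deliver 0→1:  nop
4. crash(1):  <1:✗prim v1 ->
5. deliver 3→2:  nop
6. timeout(3):  <3:back v1 ->
7. deliver 2→1:  nop
8. recover(1):  <1:prim v1 ->
9. crash(2):  <2:✗back v0 ->
10. deliver 1→2:  nop
11. deliver 3→2:  nop
12. timeout(1):  <1:back v2 ->
13. recover(2):  <2:back v0 ->
14. propose(0,'w'):  nop
15. deliver 0→3:  nop
16. deliver 3→0:  nop
17. deliver 0→1:  nop
18. deliver 1→0:  <0:back v2 ->
19. deliver 2→1:  nop
20. propose(0,'w'):  nop
21. crash(3):  <3:✗back v1 ->
22. deliver 2→3:  nop
23. propose(3,'q'):  nop
24. deliver 3→2:  nop
25. deliver 2→3:  nop

empty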